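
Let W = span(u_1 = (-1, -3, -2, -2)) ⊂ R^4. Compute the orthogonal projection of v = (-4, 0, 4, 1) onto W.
proj_W(v) = (1/3, 1, 2/3, 2/3)

Set up U = [u_1 | ... | u_1] ∈ R^(4×1). The projector onto W = col(U) is P = U (U^T U)^(-1) U^T.
Compute U^T U =
  [18],
and U^T v = (-6).
Solve U^T U · c = U^T v for the coefficients: c = (-1/3). The projection is proj_W(v) = U c.
Check: (v - proj_W(v)) · u_1 = 0  (should be 0).
Result: proj_W(v) = (1/3, 1, 2/3, 2/3).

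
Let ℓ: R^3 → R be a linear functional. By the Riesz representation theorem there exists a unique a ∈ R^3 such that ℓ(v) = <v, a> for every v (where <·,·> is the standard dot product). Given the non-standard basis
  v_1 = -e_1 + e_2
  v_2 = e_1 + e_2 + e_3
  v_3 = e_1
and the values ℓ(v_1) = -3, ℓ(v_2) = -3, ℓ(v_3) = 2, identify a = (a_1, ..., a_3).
a = (2, -1, -4)

Write a = (a_1, ..., a_3) in the standard basis. For each basis vector v_i, ℓ(v_i) = <v_i, a> is a linear equation in the a_j's. Collect the n equations into a matrix system V a = ℓ, where row i of V is v_i (expressed in the standard basis). Since V is invertible (lower-triangular with 1s on the diagonal, up to permutation), solve by back-substitution:
  V =
[[-1, 1, 0],
 [1, 1, 1],
 [1, 0, 0]]
  V a = (-3, -3, 2)
Solving gives a = (2, -1, -4).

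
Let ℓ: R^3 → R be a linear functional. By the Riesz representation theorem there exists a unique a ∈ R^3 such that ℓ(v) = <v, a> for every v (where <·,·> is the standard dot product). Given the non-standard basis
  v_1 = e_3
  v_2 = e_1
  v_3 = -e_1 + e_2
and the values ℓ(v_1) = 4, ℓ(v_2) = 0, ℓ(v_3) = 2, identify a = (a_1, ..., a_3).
a = (0, 2, 4)

Write a = (a_1, ..., a_3) in the standard basis. For each basis vector v_i, ℓ(v_i) = <v_i, a> is a linear equation in the a_j's. Collect the n equations into a matrix system V a = ℓ, where row i of V is v_i (expressed in the standard basis). Since V is invertible (lower-triangular with 1s on the diagonal, up to permutation), solve by back-substitution:
  V =
[[0, 0, 1],
 [1, 0, 0],
 [-1, 1, 0]]
  V a = (4, 0, 2)
Solving gives a = (0, 2, 4).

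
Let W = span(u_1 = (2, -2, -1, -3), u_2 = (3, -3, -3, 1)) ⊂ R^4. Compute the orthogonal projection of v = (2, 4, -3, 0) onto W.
proj_W(v) = (7/36, -7/36, -67/180, 43/60)

Set up U = [u_1 | ... | u_2] ∈ R^(4×2). The projector onto W = col(U) is P = U (U^T U)^(-1) U^T.
Compute U^T U =
  [18, 12]
  [12, 28],
and U^T v = (-1, 3).
Solve U^T U · c = U^T v for the coefficients: c = (-8/45, 11/60). The projection is proj_W(v) = U c.
Check: (v - proj_W(v)) · u_1 = 0  (should be 0).
Check: (v - proj_W(v)) · u_2 = 0  (should be 0).
Result: proj_W(v) = (7/36, -7/36, -67/180, 43/60).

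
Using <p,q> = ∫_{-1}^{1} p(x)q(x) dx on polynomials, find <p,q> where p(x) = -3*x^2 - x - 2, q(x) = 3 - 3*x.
<p,q> = -16

Expand the product: p(x)·q(x) = 9*x^3 - 6*x^2 + 3*x - 6.
∫_{-1}^{1} of each monomial x^k gives [2/(k+1) if k even, 0 if k odd]. Integrating term-by-term (or equivalently evaluating the antiderivative F(x) = 9*x^4/4 - 2*x^3 + 3*x^2/2 - 6*x at the endpoints):
  F(1) − F(−1) = -17/4 − (47/4) = -16.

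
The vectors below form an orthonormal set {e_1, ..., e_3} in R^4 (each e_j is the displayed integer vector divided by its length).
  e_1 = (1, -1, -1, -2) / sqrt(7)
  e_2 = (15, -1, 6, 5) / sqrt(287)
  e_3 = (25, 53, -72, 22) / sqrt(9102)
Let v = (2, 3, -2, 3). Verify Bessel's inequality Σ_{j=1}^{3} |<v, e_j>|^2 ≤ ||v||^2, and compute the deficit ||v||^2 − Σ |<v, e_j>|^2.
Σ |<v, e_j>|^2 = 5771/222; ||v||^2 = 26; deficit = 1/222

Write each e_j = u_j / sqrt(<u_j, u_j>) where u_j is the displayed integer vector. Then <v, e_j> = <v, u_j> / sqrt(<u_j, u_j>), so |<v, e_j>|^2 = <v, u_j>^2 / <u_j, u_j>.
Coefficients: <v, e_1> = -5/sqrt(7), <v, e_2> = 30/sqrt(287), <v, e_3> = 419/sqrt(9102).
Square and sum: Σ |<v, e_j>|^2 = 5771/222.
Compute ||v||^2 = v·v = 26.
Deficit = 26 − 5771/222 = 1/222 ≥ 0, confirming Bessel's inequality. (The deficit equals ||v − Σ <v,e_j> e_j||^2, the squared distance from v to span{e_j}.)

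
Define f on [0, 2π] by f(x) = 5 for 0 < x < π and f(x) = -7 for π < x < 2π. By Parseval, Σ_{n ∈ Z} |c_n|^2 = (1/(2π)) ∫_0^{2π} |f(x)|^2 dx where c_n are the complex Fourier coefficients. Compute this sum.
Σ |c_n|^2 = 37

Parseval equates the L^2 energy of f (normalised by 1/(2π)) with the ℓ^2 sum of its Fourier coefficients: (1/(2π)) ∫_0^{2π} |f|^2 = Σ |c_n|^2.
Compute the left side: (1/(2π)) [∫_0^π 5^2 dx + ∫_π^{2π} (-7)^2 dx] = (1/(2π)) · (25π + 49π) = (25 + 49)/2 = 37.
So Σ_{n ∈ Z} |c_n|^2 = 37.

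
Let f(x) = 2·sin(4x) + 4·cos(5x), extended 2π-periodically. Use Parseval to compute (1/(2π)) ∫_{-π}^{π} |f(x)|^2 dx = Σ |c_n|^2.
Σ |c_n|^2 = 10

Expand |f|^2 and use orthogonality of {sin(nx), cos(mx)} on [-π, π]:
  ∫_{-π}^{π} sin(nx)^2 dx = π, ∫ cos(mx)^2 dx = π, and cross terms integrate to 0.
So ∫_{-π}^{π} f(x)^2 dx = 2^2 · π + 4^2 · π = (4 + 16)π.
Divide by 2π: (4 + 16)/2 = 10.
By Parseval, this equals Σ |c_n|^2.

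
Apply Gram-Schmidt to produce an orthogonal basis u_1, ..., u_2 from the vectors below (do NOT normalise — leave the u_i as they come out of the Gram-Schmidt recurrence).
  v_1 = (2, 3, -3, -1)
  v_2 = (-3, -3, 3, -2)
Orthogonal basis:
  u_1 = (2, 3, -3, -1)
  u_2 = (-25/23, -3/23, 3/23, -68/23)

Apply the Gram-Schmidt recurrence
  u_1 = v_1
  u_i = v_i − Σ_{j<i} ((v_i · u_j) / (u_j · u_j)) · u_j.

Step by step this gives:
  u_1 = (2, 3, -3, -1)
  u_2 = (-25/23, -3/23, 3/23, -68/23)

Orthogonality check:
  u_2 · u_1 = 0 (should be 0)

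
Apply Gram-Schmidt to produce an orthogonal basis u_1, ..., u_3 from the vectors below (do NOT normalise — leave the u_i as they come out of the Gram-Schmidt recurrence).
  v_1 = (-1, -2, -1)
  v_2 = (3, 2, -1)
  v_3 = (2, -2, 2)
Orthogonal basis:
  u_1 = (-1, -2, -1)
  u_2 = (2, 0, -2)
  u_3 = (2, -2, 2)

Apply the Gram-Schmidt recurrence
  u_1 = v_1
  u_i = v_i − Σ_{j<i} ((v_i · u_j) / (u_j · u_j)) · u_j.

Step by step this gives:
  u_1 = (-1, -2, -1)
  u_2 = (2, 0, -2)
  u_3 = (2, -2, 2)

Orthogonality check:
  u_2 · u_1 = 0 (should be 0)
  u_3 · u_1 = 0 (should be 0)
  u_3 · u_2 = 0 (should be 0)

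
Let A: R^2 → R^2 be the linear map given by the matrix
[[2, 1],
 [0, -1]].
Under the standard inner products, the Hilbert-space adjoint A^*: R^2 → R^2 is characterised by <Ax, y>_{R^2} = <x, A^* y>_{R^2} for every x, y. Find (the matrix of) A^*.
A^* = A^T =
[[2, 0],
 [1, -1]]

For real matrices with standard dot products, the defining identity <Ax, y> = <x, A^* y> gives (Ax)^T y = x^T (A^*) y, i.e. x^T A^T y = x^T (A^*) y. Since this holds for all x, y, we must have A^* = A^T. Therefore
A^* =
[[2, 0],
 [1, -1]].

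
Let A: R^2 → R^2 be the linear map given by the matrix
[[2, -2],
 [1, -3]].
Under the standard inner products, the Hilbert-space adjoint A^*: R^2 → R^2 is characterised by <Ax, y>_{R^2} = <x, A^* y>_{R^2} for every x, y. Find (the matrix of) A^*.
A^* = A^T =
[[2, 1],
 [-2, -3]]

For real matrices with standard dot products, the defining identity <Ax, y> = <x, A^* y> gives (Ax)^T y = x^T (A^*) y, i.e. x^T A^T y = x^T (A^*) y. Since this holds for all x, y, we must have A^* = A^T. Therefore
A^* =
[[2, 1],
 [-2, -3]].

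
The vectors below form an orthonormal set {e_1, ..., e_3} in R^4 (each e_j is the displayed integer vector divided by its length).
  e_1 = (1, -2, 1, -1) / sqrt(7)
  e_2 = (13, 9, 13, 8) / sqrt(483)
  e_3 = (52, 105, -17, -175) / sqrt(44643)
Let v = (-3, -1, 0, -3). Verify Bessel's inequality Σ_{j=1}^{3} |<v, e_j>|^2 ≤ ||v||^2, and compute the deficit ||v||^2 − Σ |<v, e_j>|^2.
Σ |<v, e_j>|^2 = 8324/647; ||v||^2 = 19; deficit = 3969/647

Write each e_j = u_j / sqrt(<u_j, u_j>) where u_j is the displayed integer vector. Then <v, e_j> = <v, u_j> / sqrt(<u_j, u_j>), so |<v, e_j>|^2 = <v, u_j>^2 / <u_j, u_j>.
Coefficients: <v, e_1> = 2/sqrt(7), <v, e_2> = -72/sqrt(483), <v, e_3> = 264/sqrt(44643).
Square and sum: Σ |<v, e_j>|^2 = 8324/647.
Compute ||v||^2 = v·v = 19.
Deficit = 19 − 8324/647 = 3969/647 ≥ 0, confirming Bessel's inequality. (The deficit equals ||v − Σ <v,e_j> e_j||^2, the squared distance from v to span{e_j}.)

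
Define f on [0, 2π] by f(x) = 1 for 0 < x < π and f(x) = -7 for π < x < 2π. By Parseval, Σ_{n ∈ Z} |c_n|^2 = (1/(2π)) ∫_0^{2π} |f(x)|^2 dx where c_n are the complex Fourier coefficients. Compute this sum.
Σ |c_n|^2 = 25

Parseval equates the L^2 energy of f (normalised by 1/(2π)) with the ℓ^2 sum of its Fourier coefficients: (1/(2π)) ∫_0^{2π} |f|^2 = Σ |c_n|^2.
Compute the left side: (1/(2π)) [∫_0^π 1^2 dx + ∫_π^{2π} (-7)^2 dx] = (1/(2π)) · (1π + 49π) = (1 + 49)/2 = 25.
So Σ_{n ∈ Z} |c_n|^2 = 25.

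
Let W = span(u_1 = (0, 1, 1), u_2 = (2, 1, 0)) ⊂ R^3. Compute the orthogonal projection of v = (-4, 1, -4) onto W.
proj_W(v) = (-22/9, -19/9, -8/9)

Set up U = [u_1 | ... | u_2] ∈ R^(3×2). The projector onto W = col(U) is P = U (U^T U)^(-1) U^T.
Compute U^T U =
  [2, 1]
  [1, 5],
and U^T v = (-3, -7).
Solve U^T U · c = U^T v for the coefficients: c = (-8/9, -11/9). The projection is proj_W(v) = U c.
Check: (v - proj_W(v)) · u_1 = 0  (should be 0).
Check: (v - proj_W(v)) · u_2 = 0  (should be 0).
Result: proj_W(v) = (-22/9, -19/9, -8/9).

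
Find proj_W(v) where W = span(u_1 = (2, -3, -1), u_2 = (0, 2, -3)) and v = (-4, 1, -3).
proj_W(v) = (-142/173, 473/173, -319/173)

Set up U = [u_1 | ... | u_2] ∈ R^(3×2). The projector onto W = col(U) is P = U (U^T U)^(-1) U^T.
Compute U^T U =
  [14, -3]
  [-3, 13],
and U^T v = (-8, 11).
Solve U^T U · c = U^T v for the coefficients: c = (-71/173, 130/173). The projection is proj_W(v) = U c.
Check: (v - proj_W(v)) · u_1 = 0  (should be 0).
Check: (v - proj_W(v)) · u_2 = 0  (should be 0).
Result: proj_W(v) = (-142/173, 473/173, -319/173).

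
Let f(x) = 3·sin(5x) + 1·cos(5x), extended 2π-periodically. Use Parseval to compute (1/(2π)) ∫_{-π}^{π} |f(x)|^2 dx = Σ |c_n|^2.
Σ |c_n|^2 = 5

Expand |f|^2 and use orthogonality of {sin(nx), cos(mx)} on [-π, π]:
  ∫_{-π}^{π} sin(nx)^2 dx = π, ∫ cos(mx)^2 dx = π, and cross terms integrate to 0.
So ∫_{-π}^{π} f(x)^2 dx = 3^2 · π + 1^2 · π = (9 + 1)π.
Divide by 2π: (9 + 1)/2 = 5.
By Parseval, this equals Σ |c_n|^2.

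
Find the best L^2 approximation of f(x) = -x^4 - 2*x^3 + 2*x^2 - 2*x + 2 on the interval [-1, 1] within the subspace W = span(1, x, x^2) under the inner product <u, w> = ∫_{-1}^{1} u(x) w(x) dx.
g(x) = 8*x^2/7 - 16*x/5 + 73/35

The best approximation g ∈ W is the orthogonal projection of f onto W. Writing g = a_0 + a_1 x + a_2 x^2, the coefficients solve the normal equations G · a = b where
  G_{ij} = <φ_i, φ_j> and b_i = <f, φ_i>, with φ_0 = 1, φ_1 = x, φ_2 = x^2.
G =
  [2, 0, 2/3]
  [0, 2/3, 0]
  [2/3, 0, 2/5],
b = (74/15, -32/15, 194/105).
Solving gives a_0 = 73/35, a_1 = -16/5, a_2 = 8/7, so
  g(x) = 8*x^2/7 - 16*x/5 + 73/35.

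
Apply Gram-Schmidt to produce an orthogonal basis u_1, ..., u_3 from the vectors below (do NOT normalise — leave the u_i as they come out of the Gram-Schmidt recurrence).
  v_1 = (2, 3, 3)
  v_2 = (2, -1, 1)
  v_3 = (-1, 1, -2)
Orthogonal basis:
  u_1 = (2, 3, 3)
  u_2 = (18/11, -17/11, 5/11)
  u_3 = (21/29, 14/29, -28/29)

Apply the Gram-Schmidt recurrence
  u_1 = v_1
  u_i = v_i − Σ_{j<i} ((v_i · u_j) / (u_j · u_j)) · u_j.

Step by step this gives:
  u_1 = (2, 3, 3)
  u_2 = (18/11, -17/11, 5/11)
  u_3 = (21/29, 14/29, -28/29)

Orthogonality check:
  u_2 · u_1 = 0 (should be 0)
  u_3 · u_1 = 0 (should be 0)
  u_3 · u_2 = 0 (should be 0)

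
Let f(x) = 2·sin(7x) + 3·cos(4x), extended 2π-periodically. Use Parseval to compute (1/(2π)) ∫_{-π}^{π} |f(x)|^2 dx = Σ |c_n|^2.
Σ |c_n|^2 = 13/2

Expand |f|^2 and use orthogonality of {sin(nx), cos(mx)} on [-π, π]:
  ∫_{-π}^{π} sin(nx)^2 dx = π, ∫ cos(mx)^2 dx = π, and cross terms integrate to 0.
So ∫_{-π}^{π} f(x)^2 dx = 2^2 · π + 3^2 · π = (4 + 9)π.
Divide by 2π: (4 + 9)/2 = 13/2.
By Parseval, this equals Σ |c_n|^2.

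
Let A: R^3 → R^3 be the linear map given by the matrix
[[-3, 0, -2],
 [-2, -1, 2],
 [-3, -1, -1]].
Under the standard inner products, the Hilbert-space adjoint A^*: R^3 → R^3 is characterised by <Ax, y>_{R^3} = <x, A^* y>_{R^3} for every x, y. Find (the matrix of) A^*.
A^* = A^T =
[[-3, -2, -3],
 [0, -1, -1],
 [-2, 2, -1]]

For real matrices with standard dot products, the defining identity <Ax, y> = <x, A^* y> gives (Ax)^T y = x^T (A^*) y, i.e. x^T A^T y = x^T (A^*) y. Since this holds for all x, y, we must have A^* = A^T. Therefore
A^* =
[[-3, -2, -3],
 [0, -1, -1],
 [-2, 2, -1]].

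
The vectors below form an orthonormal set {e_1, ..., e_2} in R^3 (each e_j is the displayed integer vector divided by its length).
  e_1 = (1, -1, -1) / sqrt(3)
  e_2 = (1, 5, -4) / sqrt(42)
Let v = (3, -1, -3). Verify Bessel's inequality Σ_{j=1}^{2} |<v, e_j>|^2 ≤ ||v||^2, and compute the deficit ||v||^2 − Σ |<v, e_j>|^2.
Σ |<v, e_j>|^2 = 131/7; ||v||^2 = 19; deficit = 2/7

Write each e_j = u_j / sqrt(<u_j, u_j>) where u_j is the displayed integer vector. Then <v, e_j> = <v, u_j> / sqrt(<u_j, u_j>), so |<v, e_j>|^2 = <v, u_j>^2 / <u_j, u_j>.
Coefficients: <v, e_1> = 7/sqrt(3), <v, e_2> = 10/sqrt(42).
Square and sum: Σ |<v, e_j>|^2 = 131/7.
Compute ||v||^2 = v·v = 19.
Deficit = 19 − 131/7 = 2/7 ≥ 0, confirming Bessel's inequality. (The deficit equals ||v − Σ <v,e_j> e_j||^2, the squared distance from v to span{e_j}.)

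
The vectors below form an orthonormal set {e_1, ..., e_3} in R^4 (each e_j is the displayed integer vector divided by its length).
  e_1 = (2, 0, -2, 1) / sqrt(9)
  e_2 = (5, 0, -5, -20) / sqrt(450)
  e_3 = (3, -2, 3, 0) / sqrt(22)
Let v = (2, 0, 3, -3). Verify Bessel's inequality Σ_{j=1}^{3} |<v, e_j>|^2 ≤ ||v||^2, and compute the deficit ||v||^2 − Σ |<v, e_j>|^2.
Σ |<v, e_j>|^2 = 217/11; ||v||^2 = 22; deficit = 25/11

Write each e_j = u_j / sqrt(<u_j, u_j>) where u_j is the displayed integer vector. Then <v, e_j> = <v, u_j> / sqrt(<u_j, u_j>), so |<v, e_j>|^2 = <v, u_j>^2 / <u_j, u_j>.
Coefficients: <v, e_1> = -5/sqrt(9), <v, e_2> = 55/sqrt(450), <v, e_3> = 15/sqrt(22).
Square and sum: Σ |<v, e_j>|^2 = 217/11.
Compute ||v||^2 = v·v = 22.
Deficit = 22 − 217/11 = 25/11 ≥ 0, confirming Bessel's inequality. (The deficit equals ||v − Σ <v,e_j> e_j||^2, the squared distance from v to span{e_j}.)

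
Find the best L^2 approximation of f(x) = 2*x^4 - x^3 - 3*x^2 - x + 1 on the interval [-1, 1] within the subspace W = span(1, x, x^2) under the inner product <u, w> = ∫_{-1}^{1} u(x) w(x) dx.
g(x) = -9*x^2/7 - 8*x/5 + 29/35

The best approximation g ∈ W is the orthogonal projection of f onto W. Writing g = a_0 + a_1 x + a_2 x^2, the coefficients solve the normal equations G · a = b where
  G_{ij} = <φ_i, φ_j> and b_i = <f, φ_i>, with φ_0 = 1, φ_1 = x, φ_2 = x^2.
G =
  [2, 0, 2/3]
  [0, 2/3, 0]
  [2/3, 0, 2/5],
b = (4/5, -16/15, 4/105).
Solving gives a_0 = 29/35, a_1 = -8/5, a_2 = -9/7, so
  g(x) = -9*x^2/7 - 8*x/5 + 29/35.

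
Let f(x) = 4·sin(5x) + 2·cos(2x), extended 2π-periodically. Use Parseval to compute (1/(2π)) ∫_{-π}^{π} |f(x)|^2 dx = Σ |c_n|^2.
Σ |c_n|^2 = 10

Expand |f|^2 and use orthogonality of {sin(nx), cos(mx)} on [-π, π]:
  ∫_{-π}^{π} sin(nx)^2 dx = π, ∫ cos(mx)^2 dx = π, and cross terms integrate to 0.
So ∫_{-π}^{π} f(x)^2 dx = 4^2 · π + 2^2 · π = (16 + 4)π.
Divide by 2π: (16 + 4)/2 = 10.
By Parseval, this equals Σ |c_n|^2.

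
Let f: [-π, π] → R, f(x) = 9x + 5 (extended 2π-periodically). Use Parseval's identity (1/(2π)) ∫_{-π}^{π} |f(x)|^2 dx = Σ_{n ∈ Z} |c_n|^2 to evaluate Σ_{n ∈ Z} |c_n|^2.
Σ |c_n|^2 = 27π^2 + 25

Expand and integrate term by term over [-π, π]:
  ∫ (9x)^2 dx = 81·(2π^3/3); ∫ 2·9·(5)·x dx = 0 (odd integrand); ∫ 5^2 dx = 25·2π.
So (1/(2π)) ∫_{-π}^{π} (9x + 5)^2 dx = 81π^2/3 + 25 = 27π^2 + 25.
Parseval ⇒ Σ |c_n|^2 = 27π^2 + 25.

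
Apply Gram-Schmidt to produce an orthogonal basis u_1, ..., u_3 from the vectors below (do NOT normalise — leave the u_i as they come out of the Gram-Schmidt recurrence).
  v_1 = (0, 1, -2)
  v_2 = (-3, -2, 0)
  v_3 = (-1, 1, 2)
Orthogonal basis:
  u_1 = (0, 1, -2)
  u_2 = (-3, -8/5, -4/5)
  u_3 = (-64/61, 96/61, 48/61)

Apply the Gram-Schmidt recurrence
  u_1 = v_1
  u_i = v_i − Σ_{j<i} ((v_i · u_j) / (u_j · u_j)) · u_j.

Step by step this gives:
  u_1 = (0, 1, -2)
  u_2 = (-3, -8/5, -4/5)
  u_3 = (-64/61, 96/61, 48/61)

Orthogonality check:
  u_2 · u_1 = 0 (should be 0)
  u_3 · u_1 = 0 (should be 0)
  u_3 · u_2 = 0 (should be 0)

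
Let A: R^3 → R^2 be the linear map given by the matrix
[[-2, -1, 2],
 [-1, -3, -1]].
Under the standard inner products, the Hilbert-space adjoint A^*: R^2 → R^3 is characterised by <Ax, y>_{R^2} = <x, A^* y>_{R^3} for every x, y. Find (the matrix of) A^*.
A^* = A^T =
[[-2, -1],
 [-1, -3],
 [2, -1]]

For real matrices with standard dot products, the defining identity <Ax, y> = <x, A^* y> gives (Ax)^T y = x^T (A^*) y, i.e. x^T A^T y = x^T (A^*) y. Since this holds for all x, y, we must have A^* = A^T. Therefore
A^* =
[[-2, -1],
 [-1, -3],
 [2, -1]].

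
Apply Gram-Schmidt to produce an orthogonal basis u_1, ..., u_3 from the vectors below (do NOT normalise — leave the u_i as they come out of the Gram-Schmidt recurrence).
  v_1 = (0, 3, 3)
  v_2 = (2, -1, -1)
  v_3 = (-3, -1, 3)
Orthogonal basis:
  u_1 = (0, 3, 3)
  u_2 = (2, 0, 0)
  u_3 = (0, -2, 2)

Apply the Gram-Schmidt recurrence
  u_1 = v_1
  u_i = v_i − Σ_{j<i} ((v_i · u_j) / (u_j · u_j)) · u_j.

Step by step this gives:
  u_1 = (0, 3, 3)
  u_2 = (2, 0, 0)
  u_3 = (0, -2, 2)

Orthogonality check:
  u_2 · u_1 = 0 (should be 0)
  u_3 · u_1 = 0 (should be 0)
  u_3 · u_2 = 0 (should be 0)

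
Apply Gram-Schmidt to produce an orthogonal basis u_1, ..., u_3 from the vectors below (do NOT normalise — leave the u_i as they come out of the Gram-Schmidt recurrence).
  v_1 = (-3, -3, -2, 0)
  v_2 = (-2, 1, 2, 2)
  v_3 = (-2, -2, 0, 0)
Orthogonal basis:
  u_1 = (-3, -3, -2, 0)
  u_2 = (-47/22, 19/22, 21/11, 2)
  u_3 = (16/285, -8/15, 68/95, -112/285)

Apply the Gram-Schmidt recurrence
  u_1 = v_1
  u_i = v_i − Σ_{j<i} ((v_i · u_j) / (u_j · u_j)) · u_j.

Step by step this gives:
  u_1 = (-3, -3, -2, 0)
  u_2 = (-47/22, 19/22, 21/11, 2)
  u_3 = (16/285, -8/15, 68/95, -112/285)

Orthogonality check:
  u_2 · u_1 = 0 (should be 0)
  u_3 · u_1 = 0 (should be 0)
  u_3 · u_2 = 0 (should be 0)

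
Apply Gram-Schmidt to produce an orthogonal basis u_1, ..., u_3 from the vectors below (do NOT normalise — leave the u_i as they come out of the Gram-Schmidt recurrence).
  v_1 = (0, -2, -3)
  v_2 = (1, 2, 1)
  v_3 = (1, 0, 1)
Orthogonal basis:
  u_1 = (0, -2, -3)
  u_2 = (1, 12/13, -8/13)
  u_3 = (24/29, -18/29, 12/29)

Apply the Gram-Schmidt recurrence
  u_1 = v_1
  u_i = v_i − Σ_{j<i} ((v_i · u_j) / (u_j · u_j)) · u_j.

Step by step this gives:
  u_1 = (0, -2, -3)
  u_2 = (1, 12/13, -8/13)
  u_3 = (24/29, -18/29, 12/29)

Orthogonality check:
  u_2 · u_1 = 0 (should be 0)
  u_3 · u_1 = 0 (should be 0)
  u_3 · u_2 = 0 (should be 0)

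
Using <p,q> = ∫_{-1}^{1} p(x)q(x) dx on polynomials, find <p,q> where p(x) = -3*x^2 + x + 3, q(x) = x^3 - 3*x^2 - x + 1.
<p,q> = 4/3

Expand the product: p(x)·q(x) = -3*x^5 + 10*x^4 + 3*x^3 - 13*x^2 - 2*x + 3.
∫_{-1}^{1} of each monomial x^k gives [2/(k+1) if k even, 0 if k odd]. Integrating term-by-term (or equivalently evaluating the antiderivative F(x) = -x^6/2 + 2*x^5 + 3*x^4/4 - 13*x^3/3 - x^2 + 3*x at the endpoints):
  F(1) − F(−1) = -1/12 − (-17/12) = 4/3.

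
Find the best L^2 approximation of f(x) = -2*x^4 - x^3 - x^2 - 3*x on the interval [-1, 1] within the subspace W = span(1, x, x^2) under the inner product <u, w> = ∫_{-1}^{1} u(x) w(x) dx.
g(x) = -19*x^2/7 - 18*x/5 + 6/35

The best approximation g ∈ W is the orthogonal projection of f onto W. Writing g = a_0 + a_1 x + a_2 x^2, the coefficients solve the normal equations G · a = b where
  G_{ij} = <φ_i, φ_j> and b_i = <f, φ_i>, with φ_0 = 1, φ_1 = x, φ_2 = x^2.
G =
  [2, 0, 2/3]
  [0, 2/3, 0]
  [2/3, 0, 2/5],
b = (-22/15, -12/5, -34/35).
Solving gives a_0 = 6/35, a_1 = -18/5, a_2 = -19/7, so
  g(x) = -19*x^2/7 - 18*x/5 + 6/35.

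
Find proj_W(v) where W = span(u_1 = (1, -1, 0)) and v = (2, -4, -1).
proj_W(v) = (3, -3, 0)

Set up U = [u_1 | ... | u_1] ∈ R^(3×1). The projector onto W = col(U) is P = U (U^T U)^(-1) U^T.
Compute U^T U =
  [2],
and U^T v = (6).
Solve U^T U · c = U^T v for the coefficients: c = (3). The projection is proj_W(v) = U c.
Check: (v - proj_W(v)) · u_1 = 0  (should be 0).
Result: proj_W(v) = (3, -3, 0).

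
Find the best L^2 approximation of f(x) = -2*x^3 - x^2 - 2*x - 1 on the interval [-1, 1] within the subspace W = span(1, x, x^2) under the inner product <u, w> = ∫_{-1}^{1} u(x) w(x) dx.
g(x) = -x^2 - 16*x/5 - 1

The best approximation g ∈ W is the orthogonal projection of f onto W. Writing g = a_0 + a_1 x + a_2 x^2, the coefficients solve the normal equations G · a = b where
  G_{ij} = <φ_i, φ_j> and b_i = <f, φ_i>, with φ_0 = 1, φ_1 = x, φ_2 = x^2.
G =
  [2, 0, 2/3]
  [0, 2/3, 0]
  [2/3, 0, 2/5],
b = (-8/3, -32/15, -16/15).
Solving gives a_0 = -1, a_1 = -16/5, a_2 = -1, so
  g(x) = -x^2 - 16*x/5 - 1.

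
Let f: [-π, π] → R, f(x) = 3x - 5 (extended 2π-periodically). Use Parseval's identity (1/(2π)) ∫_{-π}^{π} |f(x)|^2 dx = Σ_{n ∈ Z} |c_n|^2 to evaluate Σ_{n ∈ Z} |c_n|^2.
Σ |c_n|^2 = 3π^2 + 25

Expand and integrate term by term over [-π, π]:
  ∫ (3x)^2 dx = 9·(2π^3/3); ∫ 2·3·(-5)·x dx = 0 (odd integrand); ∫ (-5)^2 dx = 25·2π.
So (1/(2π)) ∫_{-π}^{π} (3x - 5)^2 dx = 9π^2/3 + 25 = 3π^2 + 25.
Parseval ⇒ Σ |c_n|^2 = 3π^2 + 25.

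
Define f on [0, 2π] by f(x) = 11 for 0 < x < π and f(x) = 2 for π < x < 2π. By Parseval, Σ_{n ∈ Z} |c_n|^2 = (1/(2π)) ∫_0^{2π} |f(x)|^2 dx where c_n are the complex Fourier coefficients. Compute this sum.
Σ |c_n|^2 = 125/2

Parseval equates the L^2 energy of f (normalised by 1/(2π)) with the ℓ^2 sum of its Fourier coefficients: (1/(2π)) ∫_0^{2π} |f|^2 = Σ |c_n|^2.
Compute the left side: (1/(2π)) [∫_0^π 11^2 dx + ∫_π^{2π} 2^2 dx] = (1/(2π)) · (121π + 4π) = (121 + 4)/2 = 125/2.
So Σ_{n ∈ Z} |c_n|^2 = 125/2.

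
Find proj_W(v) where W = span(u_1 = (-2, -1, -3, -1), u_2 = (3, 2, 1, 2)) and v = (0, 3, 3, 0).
proj_W(v) = (135/101, 57/101, 276/101, 57/101)

Set up U = [u_1 | ... | u_2] ∈ R^(4×2). The projector onto W = col(U) is P = U (U^T U)^(-1) U^T.
Compute U^T U =
  [15, -13]
  [-13, 18],
and U^T v = (-12, 9).
Solve U^T U · c = U^T v for the coefficients: c = (-99/101, -21/101). The projection is proj_W(v) = U c.
Check: (v - proj_W(v)) · u_1 = 0  (should be 0).
Check: (v - proj_W(v)) · u_2 = 0  (should be 0).
Result: proj_W(v) = (135/101, 57/101, 276/101, 57/101).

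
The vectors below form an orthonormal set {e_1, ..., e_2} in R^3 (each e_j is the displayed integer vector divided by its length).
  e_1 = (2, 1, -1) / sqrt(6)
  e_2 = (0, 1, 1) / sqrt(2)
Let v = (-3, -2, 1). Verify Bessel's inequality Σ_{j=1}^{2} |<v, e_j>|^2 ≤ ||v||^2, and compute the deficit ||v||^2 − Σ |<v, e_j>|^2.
Σ |<v, e_j>|^2 = 14; ||v||^2 = 14; deficit = 0

Write each e_j = u_j / sqrt(<u_j, u_j>) where u_j is the displayed integer vector. Then <v, e_j> = <v, u_j> / sqrt(<u_j, u_j>), so |<v, e_j>|^2 = <v, u_j>^2 / <u_j, u_j>.
Coefficients: <v, e_1> = -9/sqrt(6), <v, e_2> = -1/sqrt(2).
Square and sum: Σ |<v, e_j>|^2 = 14.
Compute ||v||^2 = v·v = 14.
Deficit = 14 − 14 = 0 ≥ 0, confirming Bessel's inequality. (The deficit equals ||v − Σ <v,e_j> e_j||^2, the squared distance from v to span{e_j}.)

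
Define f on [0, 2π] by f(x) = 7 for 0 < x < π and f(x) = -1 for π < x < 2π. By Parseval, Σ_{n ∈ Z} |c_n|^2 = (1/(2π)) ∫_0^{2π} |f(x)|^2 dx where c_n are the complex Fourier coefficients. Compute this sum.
Σ |c_n|^2 = 25

Parseval equates the L^2 energy of f (normalised by 1/(2π)) with the ℓ^2 sum of its Fourier coefficients: (1/(2π)) ∫_0^{2π} |f|^2 = Σ |c_n|^2.
Compute the left side: (1/(2π)) [∫_0^π 7^2 dx + ∫_π^{2π} (-1)^2 dx] = (1/(2π)) · (49π + 1π) = (49 + 1)/2 = 25.
So Σ_{n ∈ Z} |c_n|^2 = 25.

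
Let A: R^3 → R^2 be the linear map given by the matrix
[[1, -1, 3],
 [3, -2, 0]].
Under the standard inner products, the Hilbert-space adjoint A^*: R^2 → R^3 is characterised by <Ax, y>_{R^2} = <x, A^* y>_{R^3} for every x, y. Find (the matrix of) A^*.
A^* = A^T =
[[1, 3],
 [-1, -2],
 [3, 0]]

For real matrices with standard dot products, the defining identity <Ax, y> = <x, A^* y> gives (Ax)^T y = x^T (A^*) y, i.e. x^T A^T y = x^T (A^*) y. Since this holds for all x, y, we must have A^* = A^T. Therefore
A^* =
[[1, 3],
 [-1, -2],
 [3, 0]].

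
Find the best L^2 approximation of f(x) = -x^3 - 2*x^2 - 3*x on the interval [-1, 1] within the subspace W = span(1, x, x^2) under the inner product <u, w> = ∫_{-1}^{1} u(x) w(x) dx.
g(x) = -2*x^2 - 18*x/5

The best approximation g ∈ W is the orthogonal projection of f onto W. Writing g = a_0 + a_1 x + a_2 x^2, the coefficients solve the normal equations G · a = b where
  G_{ij} = <φ_i, φ_j> and b_i = <f, φ_i>, with φ_0 = 1, φ_1 = x, φ_2 = x^2.
G =
  [2, 0, 2/3]
  [0, 2/3, 0]
  [2/3, 0, 2/5],
b = (-4/3, -12/5, -4/5).
Solving gives a_0 = 0, a_1 = -18/5, a_2 = -2, so
  g(x) = -2*x^2 - 18*x/5.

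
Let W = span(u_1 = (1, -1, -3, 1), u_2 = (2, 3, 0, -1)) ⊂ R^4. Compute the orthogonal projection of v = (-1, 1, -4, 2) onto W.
proj_W(v) = (95/82, -65/82, -249/82, 77/82)

Set up U = [u_1 | ... | u_2] ∈ R^(4×2). The projector onto W = col(U) is P = U (U^T U)^(-1) U^T.
Compute U^T U =
  [12, -2]
  [-2, 14],
and U^T v = (12, -1).
Solve U^T U · c = U^T v for the coefficients: c = (83/82, 3/41). The projection is proj_W(v) = U c.
Check: (v - proj_W(v)) · u_1 = 0  (should be 0).
Check: (v - proj_W(v)) · u_2 = 0  (should be 0).
Result: proj_W(v) = (95/82, -65/82, -249/82, 77/82).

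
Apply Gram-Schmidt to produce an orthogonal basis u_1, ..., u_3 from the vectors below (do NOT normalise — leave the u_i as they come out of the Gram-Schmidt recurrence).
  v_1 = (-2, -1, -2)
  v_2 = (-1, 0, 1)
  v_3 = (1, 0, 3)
Orthogonal basis:
  u_1 = (-2, -1, -2)
  u_2 = (-1, 0, 1)
  u_3 = (2/9, -8/9, 2/9)

Apply the Gram-Schmidt recurrence
  u_1 = v_1
  u_i = v_i − Σ_{j<i} ((v_i · u_j) / (u_j · u_j)) · u_j.

Step by step this gives:
  u_1 = (-2, -1, -2)
  u_2 = (-1, 0, 1)
  u_3 = (2/9, -8/9, 2/9)

Orthogonality check:
  u_2 · u_1 = 0 (should be 0)
  u_3 · u_1 = 0 (should be 0)
  u_3 · u_2 = 0 (should be 0)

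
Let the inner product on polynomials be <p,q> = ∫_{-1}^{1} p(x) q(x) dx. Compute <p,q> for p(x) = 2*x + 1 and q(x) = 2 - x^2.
<p,q> = 10/3

Expand the product: p(x)·q(x) = -2*x^3 - x^2 + 4*x + 2.
∫_{-1}^{1} of each monomial x^k gives [2/(k+1) if k even, 0 if k odd]. Integrating term-by-term (or equivalently evaluating the antiderivative F(x) = -x^4/2 - x^3/3 + 2*x^2 + 2*x at the endpoints):
  F(1) − F(−1) = 19/6 − (-1/6) = 10/3.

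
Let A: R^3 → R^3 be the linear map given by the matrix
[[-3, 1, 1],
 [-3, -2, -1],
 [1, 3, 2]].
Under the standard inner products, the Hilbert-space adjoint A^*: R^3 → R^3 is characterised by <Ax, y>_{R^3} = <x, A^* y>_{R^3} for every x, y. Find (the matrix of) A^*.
A^* = A^T =
[[-3, -3, 1],
 [1, -2, 3],
 [1, -1, 2]]

For real matrices with standard dot products, the defining identity <Ax, y> = <x, A^* y> gives (Ax)^T y = x^T (A^*) y, i.e. x^T A^T y = x^T (A^*) y. Since this holds for all x, y, we must have A^* = A^T. Therefore
A^* =
[[-3, -3, 1],
 [1, -2, 3],
 [1, -1, 2]].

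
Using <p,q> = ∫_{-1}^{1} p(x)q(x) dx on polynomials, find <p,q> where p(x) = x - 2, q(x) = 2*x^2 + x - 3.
<p,q> = 10

Expand the product: p(x)·q(x) = 2*x^3 - 3*x^2 - 5*x + 6.
∫_{-1}^{1} of each monomial x^k gives [2/(k+1) if k even, 0 if k odd]. Integrating term-by-term (or equivalently evaluating the antiderivative F(x) = x^4/2 - x^3 - 5*x^2/2 + 6*x at the endpoints):
  F(1) − F(−1) = 3 − (-7) = 10.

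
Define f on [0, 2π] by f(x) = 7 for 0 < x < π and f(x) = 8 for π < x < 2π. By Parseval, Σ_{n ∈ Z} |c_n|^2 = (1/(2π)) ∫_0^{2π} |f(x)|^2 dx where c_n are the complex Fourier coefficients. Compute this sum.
Σ |c_n|^2 = 113/2

Parseval equates the L^2 energy of f (normalised by 1/(2π)) with the ℓ^2 sum of its Fourier coefficients: (1/(2π)) ∫_0^{2π} |f|^2 = Σ |c_n|^2.
Compute the left side: (1/(2π)) [∫_0^π 7^2 dx + ∫_π^{2π} 8^2 dx] = (1/(2π)) · (49π + 64π) = (49 + 64)/2 = 113/2.
So Σ_{n ∈ Z} |c_n|^2 = 113/2.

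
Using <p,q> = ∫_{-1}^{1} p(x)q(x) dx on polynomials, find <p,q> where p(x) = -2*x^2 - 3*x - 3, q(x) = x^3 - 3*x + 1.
<p,q> = -38/15

Expand the product: p(x)·q(x) = -2*x^5 - 3*x^4 + 3*x^3 + 7*x^2 + 6*x - 3.
∫_{-1}^{1} of each monomial x^k gives [2/(k+1) if k even, 0 if k odd]. Integrating term-by-term (or equivalently evaluating the antiderivative F(x) = -x^6/3 - 3*x^5/5 + 3*x^4/4 + 7*x^3/3 + 3*x^2 - 3*x at the endpoints):
  F(1) − F(−1) = 43/20 − (281/60) = -38/15.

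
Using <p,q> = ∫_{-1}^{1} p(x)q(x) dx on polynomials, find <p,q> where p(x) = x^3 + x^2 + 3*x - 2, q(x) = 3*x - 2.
<p,q> = 208/15

Expand the product: p(x)·q(x) = 3*x^4 + x^3 + 7*x^2 - 12*x + 4.
∫_{-1}^{1} of each monomial x^k gives [2/(k+1) if k even, 0 if k odd]. Integrating term-by-term (or equivalently evaluating the antiderivative F(x) = 3*x^5/5 + x^4/4 + 7*x^3/3 - 6*x^2 + 4*x at the endpoints):
  F(1) − F(−1) = 71/60 − (-761/60) = 208/15.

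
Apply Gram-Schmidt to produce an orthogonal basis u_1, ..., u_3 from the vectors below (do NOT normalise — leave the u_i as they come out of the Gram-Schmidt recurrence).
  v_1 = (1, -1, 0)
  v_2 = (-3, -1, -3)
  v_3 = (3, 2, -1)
Orthogonal basis:
  u_1 = (1, -1, 0)
  u_2 = (-2, -2, -3)
  u_3 = (57/34, 57/34, -38/17)

Apply the Gram-Schmidt recurrence
  u_1 = v_1
  u_i = v_i − Σ_{j<i} ((v_i · u_j) / (u_j · u_j)) · u_j.

Step by step this gives:
  u_1 = (1, -1, 0)
  u_2 = (-2, -2, -3)
  u_3 = (57/34, 57/34, -38/17)

Orthogonality check:
  u_2 · u_1 = 0 (should be 0)
  u_3 · u_1 = 0 (should be 0)
  u_3 · u_2 = 0 (should be 0)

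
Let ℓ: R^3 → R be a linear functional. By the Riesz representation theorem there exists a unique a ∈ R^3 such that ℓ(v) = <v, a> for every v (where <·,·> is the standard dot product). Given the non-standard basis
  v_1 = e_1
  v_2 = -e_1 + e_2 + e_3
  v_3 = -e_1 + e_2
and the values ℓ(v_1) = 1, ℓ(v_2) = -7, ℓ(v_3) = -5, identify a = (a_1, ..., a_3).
a = (1, -4, -2)

Write a = (a_1, ..., a_3) in the standard basis. For each basis vector v_i, ℓ(v_i) = <v_i, a> is a linear equation in the a_j's. Collect the n equations into a matrix system V a = ℓ, where row i of V is v_i (expressed in the standard basis). Since V is invertible (lower-triangular with 1s on the diagonal, up to permutation), solve by back-substitution:
  V =
[[1, 0, 0],
 [-1, 1, 1],
 [-1, 1, 0]]
  V a = (1, -7, -5)
Solving gives a = (1, -4, -2).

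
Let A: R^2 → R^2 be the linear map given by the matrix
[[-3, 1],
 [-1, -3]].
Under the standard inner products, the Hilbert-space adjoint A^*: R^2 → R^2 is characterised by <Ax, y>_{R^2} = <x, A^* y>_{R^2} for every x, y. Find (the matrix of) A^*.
A^* = A^T =
[[-3, -1],
 [1, -3]]

For real matrices with standard dot products, the defining identity <Ax, y> = <x, A^* y> gives (Ax)^T y = x^T (A^*) y, i.e. x^T A^T y = x^T (A^*) y. Since this holds for all x, y, we must have A^* = A^T. Therefore
A^* =
[[-3, -1],
 [1, -3]].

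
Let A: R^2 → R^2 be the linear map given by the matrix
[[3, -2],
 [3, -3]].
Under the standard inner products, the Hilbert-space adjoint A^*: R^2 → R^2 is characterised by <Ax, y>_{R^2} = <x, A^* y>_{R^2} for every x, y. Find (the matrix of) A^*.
A^* = A^T =
[[3, 3],
 [-2, -3]]

For real matrices with standard dot products, the defining identity <Ax, y> = <x, A^* y> gives (Ax)^T y = x^T (A^*) y, i.e. x^T A^T y = x^T (A^*) y. Since this holds for all x, y, we must have A^* = A^T. Therefore
A^* =
[[3, 3],
 [-2, -3]].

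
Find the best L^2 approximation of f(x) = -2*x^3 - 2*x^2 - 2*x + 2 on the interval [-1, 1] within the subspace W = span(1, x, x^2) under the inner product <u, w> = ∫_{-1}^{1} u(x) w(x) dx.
g(x) = -2*x^2 - 16*x/5 + 2

The best approximation g ∈ W is the orthogonal projection of f onto W. Writing g = a_0 + a_1 x + a_2 x^2, the coefficients solve the normal equations G · a = b where
  G_{ij} = <φ_i, φ_j> and b_i = <f, φ_i>, with φ_0 = 1, φ_1 = x, φ_2 = x^2.
G =
  [2, 0, 2/3]
  [0, 2/3, 0]
  [2/3, 0, 2/5],
b = (8/3, -32/15, 8/15).
Solving gives a_0 = 2, a_1 = -16/5, a_2 = -2, so
  g(x) = -2*x^2 - 16*x/5 + 2.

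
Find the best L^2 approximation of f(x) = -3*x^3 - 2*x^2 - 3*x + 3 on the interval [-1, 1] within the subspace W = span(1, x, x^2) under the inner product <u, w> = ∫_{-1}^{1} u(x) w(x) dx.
g(x) = -2*x^2 - 24*x/5 + 3

The best approximation g ∈ W is the orthogonal projection of f onto W. Writing g = a_0 + a_1 x + a_2 x^2, the coefficients solve the normal equations G · a = b where
  G_{ij} = <φ_i, φ_j> and b_i = <f, φ_i>, with φ_0 = 1, φ_1 = x, φ_2 = x^2.
G =
  [2, 0, 2/3]
  [0, 2/3, 0]
  [2/3, 0, 2/5],
b = (14/3, -16/5, 6/5).
Solving gives a_0 = 3, a_1 = -24/5, a_2 = -2, so
  g(x) = -2*x^2 - 24*x/5 + 3.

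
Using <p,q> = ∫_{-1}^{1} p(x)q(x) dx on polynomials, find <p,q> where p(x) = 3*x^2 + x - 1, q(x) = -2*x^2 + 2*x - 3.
<p,q> = 4/15

Expand the product: p(x)·q(x) = -6*x^4 + 4*x^3 - 5*x^2 - 5*x + 3.
∫_{-1}^{1} of each monomial x^k gives [2/(k+1) if k even, 0 if k odd]. Integrating term-by-term (or equivalently evaluating the antiderivative F(x) = -6*x^5/5 + x^4 - 5*x^3/3 - 5*x^2/2 + 3*x at the endpoints):
  F(1) − F(−1) = -41/30 − (-49/30) = 4/15.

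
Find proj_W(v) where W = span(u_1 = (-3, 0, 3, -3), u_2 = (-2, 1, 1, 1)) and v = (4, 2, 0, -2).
proj_W(v) = (38/17, -20/17, -18/17, -22/17)

Set up U = [u_1 | ... | u_2] ∈ R^(4×2). The projector onto W = col(U) is P = U (U^T U)^(-1) U^T.
Compute U^T U =
  [27, 6]
  [6, 7],
and U^T v = (-6, -8).
Solve U^T U · c = U^T v for the coefficients: c = (2/51, -20/17). The projection is proj_W(v) = U c.
Check: (v - proj_W(v)) · u_1 = 0  (should be 0).
Check: (v - proj_W(v)) · u_2 = 0  (should be 0).
Result: proj_W(v) = (38/17, -20/17, -18/17, -22/17).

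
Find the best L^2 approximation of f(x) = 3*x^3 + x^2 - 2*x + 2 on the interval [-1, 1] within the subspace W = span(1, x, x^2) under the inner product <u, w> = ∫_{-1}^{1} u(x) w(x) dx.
g(x) = x^2 - x/5 + 2

The best approximation g ∈ W is the orthogonal projection of f onto W. Writing g = a_0 + a_1 x + a_2 x^2, the coefficients solve the normal equations G · a = b where
  G_{ij} = <φ_i, φ_j> and b_i = <f, φ_i>, with φ_0 = 1, φ_1 = x, φ_2 = x^2.
G =
  [2, 0, 2/3]
  [0, 2/3, 0]
  [2/3, 0, 2/5],
b = (14/3, -2/15, 26/15).
Solving gives a_0 = 2, a_1 = -1/5, a_2 = 1, so
  g(x) = x^2 - x/5 + 2.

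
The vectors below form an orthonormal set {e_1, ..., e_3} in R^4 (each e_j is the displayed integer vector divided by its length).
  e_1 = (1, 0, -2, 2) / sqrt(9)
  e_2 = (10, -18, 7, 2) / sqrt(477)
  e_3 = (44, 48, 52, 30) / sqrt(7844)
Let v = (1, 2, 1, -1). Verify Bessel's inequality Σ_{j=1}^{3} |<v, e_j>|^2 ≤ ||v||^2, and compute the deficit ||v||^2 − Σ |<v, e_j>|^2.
Σ |<v, e_j>|^2 = 195/37; ||v||^2 = 7; deficit = 64/37

Write each e_j = u_j / sqrt(<u_j, u_j>) where u_j is the displayed integer vector. Then <v, e_j> = <v, u_j> / sqrt(<u_j, u_j>), so |<v, e_j>|^2 = <v, u_j>^2 / <u_j, u_j>.
Coefficients: <v, e_1> = -3/sqrt(9), <v, e_2> = -21/sqrt(477), <v, e_3> = 162/sqrt(7844).
Square and sum: Σ |<v, e_j>|^2 = 195/37.
Compute ||v||^2 = v·v = 7.
Deficit = 7 − 195/37 = 64/37 ≥ 0, confirming Bessel's inequality. (The deficit equals ||v − Σ <v,e_j> e_j||^2, the squared distance from v to span{e_j}.)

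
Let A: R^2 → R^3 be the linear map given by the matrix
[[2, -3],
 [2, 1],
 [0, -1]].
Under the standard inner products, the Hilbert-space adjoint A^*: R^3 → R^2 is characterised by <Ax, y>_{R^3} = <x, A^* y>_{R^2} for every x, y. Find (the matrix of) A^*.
A^* = A^T =
[[2, 2, 0],
 [-3, 1, -1]]

For real matrices with standard dot products, the defining identity <Ax, y> = <x, A^* y> gives (Ax)^T y = x^T (A^*) y, i.e. x^T A^T y = x^T (A^*) y. Since this holds for all x, y, we must have A^* = A^T. Therefore
A^* =
[[2, 2, 0],
 [-3, 1, -1]].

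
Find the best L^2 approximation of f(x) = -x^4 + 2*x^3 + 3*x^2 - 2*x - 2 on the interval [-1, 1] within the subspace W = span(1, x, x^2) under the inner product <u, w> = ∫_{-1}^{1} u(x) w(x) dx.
g(x) = 15*x^2/7 - 4*x/5 - 67/35

The best approximation g ∈ W is the orthogonal projection of f onto W. Writing g = a_0 + a_1 x + a_2 x^2, the coefficients solve the normal equations G · a = b where
  G_{ij} = <φ_i, φ_j> and b_i = <f, φ_i>, with φ_0 = 1, φ_1 = x, φ_2 = x^2.
G =
  [2, 0, 2/3]
  [0, 2/3, 0]
  [2/3, 0, 2/5],
b = (-12/5, -8/15, -44/105).
Solving gives a_0 = -67/35, a_1 = -4/5, a_2 = 15/7, so
  g(x) = 15*x^2/7 - 4*x/5 - 67/35.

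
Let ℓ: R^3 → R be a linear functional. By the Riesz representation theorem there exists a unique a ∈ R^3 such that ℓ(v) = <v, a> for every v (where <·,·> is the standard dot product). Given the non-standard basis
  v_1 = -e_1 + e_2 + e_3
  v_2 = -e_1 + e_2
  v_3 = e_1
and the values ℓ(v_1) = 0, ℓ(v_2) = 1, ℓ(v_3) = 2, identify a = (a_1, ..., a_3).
a = (2, 3, -1)

Write a = (a_1, ..., a_3) in the standard basis. For each basis vector v_i, ℓ(v_i) = <v_i, a> is a linear equation in the a_j's. Collect the n equations into a matrix system V a = ℓ, where row i of V is v_i (expressed in the standard basis). Since V is invertible (lower-triangular with 1s on the diagonal, up to permutation), solve by back-substitution:
  V =
[[-1, 1, 1],
 [-1, 1, 0],
 [1, 0, 0]]
  V a = (0, 1, 2)
Solving gives a = (2, 3, -1).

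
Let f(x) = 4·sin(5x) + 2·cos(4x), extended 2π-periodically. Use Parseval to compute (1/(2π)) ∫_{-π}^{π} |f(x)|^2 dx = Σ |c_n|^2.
Σ |c_n|^2 = 10

Expand |f|^2 and use orthogonality of {sin(nx), cos(mx)} on [-π, π]:
  ∫_{-π}^{π} sin(nx)^2 dx = π, ∫ cos(mx)^2 dx = π, and cross terms integrate to 0.
So ∫_{-π}^{π} f(x)^2 dx = 4^2 · π + 2^2 · π = (16 + 4)π.
Divide by 2π: (16 + 4)/2 = 10.
By Parseval, this equals Σ |c_n|^2.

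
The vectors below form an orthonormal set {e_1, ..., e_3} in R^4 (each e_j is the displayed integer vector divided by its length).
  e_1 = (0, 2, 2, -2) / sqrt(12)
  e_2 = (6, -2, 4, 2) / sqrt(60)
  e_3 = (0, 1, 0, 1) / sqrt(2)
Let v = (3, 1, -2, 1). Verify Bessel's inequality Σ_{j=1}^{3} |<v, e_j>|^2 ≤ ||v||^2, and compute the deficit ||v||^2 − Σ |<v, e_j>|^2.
Σ |<v, e_j>|^2 = 5; ||v||^2 = 15; deficit = 10

Write each e_j = u_j / sqrt(<u_j, u_j>) where u_j is the displayed integer vector. Then <v, e_j> = <v, u_j> / sqrt(<u_j, u_j>), so |<v, e_j>|^2 = <v, u_j>^2 / <u_j, u_j>.
Coefficients: <v, e_1> = -4/sqrt(12), <v, e_2> = 10/sqrt(60), <v, e_3> = 2/sqrt(2).
Square and sum: Σ |<v, e_j>|^2 = 5.
Compute ||v||^2 = v·v = 15.
Deficit = 15 − 5 = 10 ≥ 0, confirming Bessel's inequality. (The deficit equals ||v − Σ <v,e_j> e_j||^2, the squared distance from v to span{e_j}.)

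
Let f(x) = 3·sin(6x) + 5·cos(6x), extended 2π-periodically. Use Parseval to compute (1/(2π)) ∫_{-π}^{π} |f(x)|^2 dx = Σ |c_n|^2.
Σ |c_n|^2 = 17

Expand |f|^2 and use orthogonality of {sin(nx), cos(mx)} on [-π, π]:
  ∫_{-π}^{π} sin(nx)^2 dx = π, ∫ cos(mx)^2 dx = π, and cross terms integrate to 0.
So ∫_{-π}^{π} f(x)^2 dx = 3^2 · π + 5^2 · π = (9 + 25)π.
Divide by 2π: (9 + 25)/2 = 17.
By Parseval, this equals Σ |c_n|^2.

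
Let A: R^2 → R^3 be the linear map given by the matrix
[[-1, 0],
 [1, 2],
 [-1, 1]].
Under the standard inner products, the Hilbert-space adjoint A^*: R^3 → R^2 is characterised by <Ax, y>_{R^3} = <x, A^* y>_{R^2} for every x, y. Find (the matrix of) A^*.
A^* = A^T =
[[-1, 1, -1],
 [0, 2, 1]]

For real matrices with standard dot products, the defining identity <Ax, y> = <x, A^* y> gives (Ax)^T y = x^T (A^*) y, i.e. x^T A^T y = x^T (A^*) y. Since this holds for all x, y, we must have A^* = A^T. Therefore
A^* =
[[-1, 1, -1],
 [0, 2, 1]].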